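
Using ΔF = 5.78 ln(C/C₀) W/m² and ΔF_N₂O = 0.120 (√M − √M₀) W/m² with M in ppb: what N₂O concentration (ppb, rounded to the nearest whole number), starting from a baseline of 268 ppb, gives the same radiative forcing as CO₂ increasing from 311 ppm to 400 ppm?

M ≈ 812 ppb

CO₂ forcing: 5.78 × ln(400/311) = 5.78 × 0.251672 = 1.45466 W/m².
Set 0.120(√M − √268) = 1.45466: √M = 1.45466/0.120 + √268 = 12.1222 + 16.3707 = 28.4929.
M = (28.4929)² = 811.85 ppb.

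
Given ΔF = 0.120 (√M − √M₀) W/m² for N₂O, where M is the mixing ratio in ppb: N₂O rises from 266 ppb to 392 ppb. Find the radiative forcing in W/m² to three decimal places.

ΔF = 0.419 W/m²

N₂O: 0.120 × (√392 − √266) = 0.120 × (19.7990 − 16.3095) = 0.120 × 3.4895 = 0.4187 W/m².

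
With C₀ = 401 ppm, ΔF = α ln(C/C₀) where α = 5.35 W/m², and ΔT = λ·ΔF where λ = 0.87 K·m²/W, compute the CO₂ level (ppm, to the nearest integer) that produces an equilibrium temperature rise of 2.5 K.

C ≈ 686 ppm

Required forcing: ΔF = ΔT/λ = 2.5/0.87 = 2.8736 W/m².
Then ln(C/401) = ΔF/5.35 = 2.8736/5.35 = 0.53712.
So C = 401 × e^0.53712 = 401 × 1.71107 = 686.14 ppm.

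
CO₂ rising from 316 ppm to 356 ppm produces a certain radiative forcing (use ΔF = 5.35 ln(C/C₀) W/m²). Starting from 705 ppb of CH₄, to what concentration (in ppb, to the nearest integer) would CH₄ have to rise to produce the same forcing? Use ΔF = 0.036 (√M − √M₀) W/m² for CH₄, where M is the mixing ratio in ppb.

CO₂ forcing: 5.35 × ln(356/316) = 5.35 × 0.119189 = 0.63766 W/m².
Set 0.036(√M − √705) = 0.63766: √M = 0.63766/0.036 + √705 = 17.7128 + 26.5518 = 44.2646.
M = (44.2646)² = 1959.35 ppb.

M ≈ 1959 ppb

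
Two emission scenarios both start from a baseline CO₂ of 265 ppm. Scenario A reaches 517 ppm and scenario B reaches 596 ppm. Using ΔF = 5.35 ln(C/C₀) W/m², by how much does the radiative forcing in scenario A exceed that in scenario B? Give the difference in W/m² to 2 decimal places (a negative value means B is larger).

ΔF_A − ΔF_B = -0.76 W/m²

ΔF_A = 5.35 ln(517/265) = 5.35 × 0.66831 = 3.5755 W/m².
ΔF_B = 5.35 ln(596/265) = 5.35 × 0.81051 = 4.3362 W/m².
Difference: 3.5755 − 4.3362 = -0.7607 W/m².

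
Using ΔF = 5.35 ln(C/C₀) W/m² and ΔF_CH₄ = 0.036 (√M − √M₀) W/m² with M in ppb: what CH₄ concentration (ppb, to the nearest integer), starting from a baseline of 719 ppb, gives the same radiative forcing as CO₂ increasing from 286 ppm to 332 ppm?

M ≈ 2399 ppb

CO₂ forcing: 5.35 × ln(332/286) = 5.35 × 0.149143 = 0.79792 W/m².
Set 0.036(√M − √719) = 0.79792: √M = 0.79792/0.036 + √719 = 22.1644 + 26.8142 = 48.9786.
M = (48.9786)² = 2398.90 ppb.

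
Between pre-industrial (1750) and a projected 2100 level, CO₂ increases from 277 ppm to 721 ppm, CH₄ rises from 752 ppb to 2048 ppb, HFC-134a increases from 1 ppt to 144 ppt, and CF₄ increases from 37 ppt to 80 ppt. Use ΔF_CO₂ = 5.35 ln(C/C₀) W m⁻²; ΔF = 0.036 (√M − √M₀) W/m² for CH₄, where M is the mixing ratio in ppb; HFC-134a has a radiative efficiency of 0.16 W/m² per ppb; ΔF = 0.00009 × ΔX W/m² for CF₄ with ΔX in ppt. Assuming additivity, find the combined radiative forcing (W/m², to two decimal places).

ΔF = 5.79 W/m²

CO₂: 5.35 × ln(721/277) = 5.35 × ln(2.60289) = 5.35 × 0.95662 = 5.1179 W/m².
CH₄: 0.036 × (√2048 − √752) = 0.036 × (45.2548 − 27.4226) = 0.036 × 17.8322 = 0.6420 W/m².
HFC-134a: Δ = 144 − 1 = 143 ppt = 0.143 ppb; ΔF = 0.16 × 0.143 = 0.0229 W/m².
CF₄: ΔF = 0.00009 × (80 − 37) = 0.00009 × 43 = 0.0039 W/m².
Total ΔF = 5.1179 + 0.6420 + 0.0229 + 0.0039 = 5.7867 W/m².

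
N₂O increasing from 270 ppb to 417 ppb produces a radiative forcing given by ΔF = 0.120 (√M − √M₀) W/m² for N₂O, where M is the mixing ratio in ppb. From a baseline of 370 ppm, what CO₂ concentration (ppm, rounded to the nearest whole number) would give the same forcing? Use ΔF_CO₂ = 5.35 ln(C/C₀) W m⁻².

N₂O forcing: 0.120 × (√417 − √270) = 0.120 × (20.4206 − 16.4317) = 0.120 × 3.9889 = 0.47867 W/m².
Set 5.35 ln(C/370) = 0.47867: ln(C/370) = 0.47867/5.35 = 0.08947, so C = 370 × e^0.08947 = 370 × 1.09359 = 404.63 ppm.

C ≈ 405 ppm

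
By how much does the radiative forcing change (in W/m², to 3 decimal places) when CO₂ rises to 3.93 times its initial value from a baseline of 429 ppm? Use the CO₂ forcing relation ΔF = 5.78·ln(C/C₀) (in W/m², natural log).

ΔF = 7.911 W/m²

Because the forcing depends only on the ratio C/C₀, the initial concentration does not enter.
ΔF = 5.78 × ln(3.93) = 5.78 × 1.36864 = 7.9107 W/m².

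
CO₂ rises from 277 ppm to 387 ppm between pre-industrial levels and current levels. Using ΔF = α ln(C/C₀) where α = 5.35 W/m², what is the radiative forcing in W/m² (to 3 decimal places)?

ΔF = 1.789 W/m²

CO₂ absorption bands are partially saturated, so forcing scales with the logarithm of the concentration ratio.
CO₂: 5.35 × ln(387/277) = 5.35 × ln(1.39711) = 5.35 × 0.33441 = 1.7891 W/m².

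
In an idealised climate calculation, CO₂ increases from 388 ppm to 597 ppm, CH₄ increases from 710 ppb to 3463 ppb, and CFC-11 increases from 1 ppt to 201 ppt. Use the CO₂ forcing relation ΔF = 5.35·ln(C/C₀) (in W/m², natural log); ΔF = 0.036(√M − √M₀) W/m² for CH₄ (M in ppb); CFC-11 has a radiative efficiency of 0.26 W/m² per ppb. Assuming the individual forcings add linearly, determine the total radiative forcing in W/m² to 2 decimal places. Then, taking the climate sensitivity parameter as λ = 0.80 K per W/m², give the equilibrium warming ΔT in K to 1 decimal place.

ΔF = 3.52 W/m²; ΔT = 2.8 K

CO₂: 5.35 × ln(597/388) = 5.35 × ln(1.53866) = 5.35 × 0.43091 = 2.3054 W/m².
CH₄: 0.036 × (√3463 − √710) = 0.036 × (58.8473 − 26.6458) = 0.036 × 32.2015 = 1.1593 W/m².
CFC-11: Δ = 201 − 1 = 200 ppt = 0.200 ppb; ΔF = 0.26 × 0.200 = 0.0520 W/m².
Total ΔF = 2.3054 + 1.1593 + 0.0520 = 3.5167 W/m².
ΔT = λ ΔF = 0.80 × 3.52 = 2.8160 K.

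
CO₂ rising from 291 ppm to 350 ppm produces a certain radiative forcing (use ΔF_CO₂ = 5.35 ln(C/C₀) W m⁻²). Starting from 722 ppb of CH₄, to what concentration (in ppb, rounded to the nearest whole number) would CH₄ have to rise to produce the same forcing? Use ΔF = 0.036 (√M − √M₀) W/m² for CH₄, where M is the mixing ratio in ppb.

CO₂ forcing: 5.35 × ln(350/291) = 5.35 × 0.184610 = 0.98766 W/m².
Set 0.036(√M − √722) = 0.98766: √M = 0.98766/0.036 + √722 = 27.4350 + 26.8701 = 54.3051.
M = (54.3051)² = 2949.04 ppb.

M ≈ 2949 ppb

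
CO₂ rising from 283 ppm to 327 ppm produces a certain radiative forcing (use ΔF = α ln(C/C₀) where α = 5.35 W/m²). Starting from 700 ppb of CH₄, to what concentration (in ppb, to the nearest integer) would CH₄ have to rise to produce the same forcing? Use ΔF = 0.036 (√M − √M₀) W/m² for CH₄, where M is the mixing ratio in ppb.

M ≈ 2298 ppb

CO₂ forcing: 5.35 × ln(327/283) = 5.35 × 0.144513 = 0.77314 W/m².
Set 0.036(√M − √700) = 0.77314: √M = 0.77314/0.036 + √700 = 21.4761 + 26.4575 = 47.9336.
M = (47.9336)² = 2297.63 ppb.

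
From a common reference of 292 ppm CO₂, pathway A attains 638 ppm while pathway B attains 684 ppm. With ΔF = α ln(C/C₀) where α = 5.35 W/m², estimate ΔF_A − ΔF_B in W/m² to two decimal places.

ΔF_A − ΔF_B = -0.37 W/m²

ΔF_A = 5.35 ln(638/292) = 5.35 × 0.78158 = 4.1815 W/m².
ΔF_B = 5.35 ln(684/292) = 5.35 × 0.85120 = 4.5539 W/m².
Difference: 4.1815 − 4.5539 = -0.3724 W/m².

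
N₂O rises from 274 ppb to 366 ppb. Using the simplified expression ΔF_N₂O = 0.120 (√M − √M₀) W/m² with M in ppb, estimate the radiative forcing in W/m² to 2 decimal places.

ΔF = 0.31 W/m²

N₂O: 0.120 × (√366 − √274) = 0.120 × (19.1311 − 16.5529) = 0.120 × 2.5782 = 0.3094 W/m².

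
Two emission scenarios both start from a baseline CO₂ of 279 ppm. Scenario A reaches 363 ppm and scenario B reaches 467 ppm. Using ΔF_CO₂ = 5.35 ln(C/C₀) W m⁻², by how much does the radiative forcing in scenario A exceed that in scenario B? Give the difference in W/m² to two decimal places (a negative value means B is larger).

ΔF_A = 5.35 ln(363/279) = 5.35 × 0.26319 = 1.4081 W/m².
ΔF_B = 5.35 ln(467/279) = 5.35 × 0.51512 = 2.7559 W/m².
Difference: 1.4081 − 2.7559 = -1.3478 W/m².
(Equivalently, ΔF_A − ΔF_B = 5.35 ln(363/467) = 5.35 × -0.25193 = -1.3478 W/m².)

ΔF_A − ΔF_B = -1.35 W/m²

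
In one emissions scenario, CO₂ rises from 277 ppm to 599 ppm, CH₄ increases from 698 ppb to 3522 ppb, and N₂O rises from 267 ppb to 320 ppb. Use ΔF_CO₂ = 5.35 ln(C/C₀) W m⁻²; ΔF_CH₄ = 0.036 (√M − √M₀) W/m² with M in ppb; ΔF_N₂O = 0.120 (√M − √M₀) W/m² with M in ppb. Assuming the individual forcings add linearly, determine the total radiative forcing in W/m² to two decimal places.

CO₂: 5.35 × ln(599/277) = 5.35 × ln(2.16245) = 5.35 × 0.77124 = 4.1261 W/m².
CH₄: 0.036 × (√3522 − √698) = 0.036 × (59.3464 − 26.4197) = 0.036 × 32.9267 = 1.1854 W/m².
N₂O: 0.120 × (√320 − √267) = 0.120 × (17.8885 − 16.3401) = 0.120 × 1.5484 = 0.1858 W/m².
Total ΔF = 4.1261 + 1.1854 + 0.1858 = 5.4973 W/m².

ΔF = 5.50 W/m²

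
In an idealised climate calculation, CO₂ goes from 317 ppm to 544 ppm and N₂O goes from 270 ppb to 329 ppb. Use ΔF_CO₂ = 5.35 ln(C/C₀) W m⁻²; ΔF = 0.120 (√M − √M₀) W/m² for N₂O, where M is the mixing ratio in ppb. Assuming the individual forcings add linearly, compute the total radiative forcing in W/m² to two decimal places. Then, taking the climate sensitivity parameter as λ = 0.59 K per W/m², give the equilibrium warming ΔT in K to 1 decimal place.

ΔF = 3.09 W/m²; ΔT = 1.8 K

CO₂: 5.35 × ln(544/317) = 5.35 × ln(1.71609) = 5.35 × 0.54005 = 2.8893 W/m².
N₂O: 0.120 × (√329 − √270) = 0.120 × (18.1384 − 16.4317) = 0.120 × 1.7067 = 0.2048 W/m².
Total ΔF = 2.8893 + 0.2048 = 3.0941 W/m².
ΔT = λ ΔF = 0.59 × 3.09 = 1.8231 K.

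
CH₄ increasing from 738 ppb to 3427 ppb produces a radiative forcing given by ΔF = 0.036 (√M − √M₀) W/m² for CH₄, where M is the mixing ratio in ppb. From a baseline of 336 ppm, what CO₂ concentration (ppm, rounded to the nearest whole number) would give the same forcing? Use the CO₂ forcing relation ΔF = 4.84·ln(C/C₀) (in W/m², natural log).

C ≈ 424 ppm

CH₄ forcing: 0.036 × (√3427 − √738) = 0.036 × (58.5406 − 27.1662) = 0.036 × 31.3744 = 1.12948 W/m².
Set 4.84 ln(C/336) = 1.12948: ln(C/336) = 1.12948/4.84 = 0.23336, so C = 336 × e^0.23336 = 336 × 1.26284 = 424.31 ppm.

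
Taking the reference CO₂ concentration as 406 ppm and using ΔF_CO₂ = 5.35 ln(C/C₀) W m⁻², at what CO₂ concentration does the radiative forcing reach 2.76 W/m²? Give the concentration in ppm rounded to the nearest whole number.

C ≈ 680 ppm

Set 5.35 ln(C/406) = 2.76, so ln(C/406) = 2.76/5.35 = 0.51589.
Then C/406 = e^0.51589 = 1.67513, giving C = 406 × 1.67513 = 680.10 ppm.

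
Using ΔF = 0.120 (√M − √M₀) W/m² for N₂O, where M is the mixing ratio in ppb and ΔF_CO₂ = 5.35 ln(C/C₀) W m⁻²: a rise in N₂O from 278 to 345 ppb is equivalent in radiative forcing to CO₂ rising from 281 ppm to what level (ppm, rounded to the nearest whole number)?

N₂O forcing: 0.120 × (√345 − √278) = 0.120 × (18.5742 − 16.6733) = 0.120 × 1.9009 = 0.22811 W/m².
Set 5.35 ln(C/281) = 0.22811: ln(C/281) = 0.22811/5.35 = 0.04264, so C = 281 × e^0.04264 = 281 × 1.04356 = 293.24 ppm.

C ≈ 293 ppm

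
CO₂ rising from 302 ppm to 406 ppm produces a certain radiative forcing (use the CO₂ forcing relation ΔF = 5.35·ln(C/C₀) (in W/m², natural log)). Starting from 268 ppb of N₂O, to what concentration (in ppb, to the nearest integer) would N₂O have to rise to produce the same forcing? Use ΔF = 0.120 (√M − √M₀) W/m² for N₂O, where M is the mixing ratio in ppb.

CO₂ forcing: 5.35 × ln(406/302) = 5.35 × 0.295926 = 1.58320 W/m².
Set 0.120(√M − √268) = 1.58320: √M = 1.58320/0.120 + √268 = 13.1933 + 16.3707 = 29.5640.
M = (29.5640)² = 874.03 ppb.

M ≈ 874 ppb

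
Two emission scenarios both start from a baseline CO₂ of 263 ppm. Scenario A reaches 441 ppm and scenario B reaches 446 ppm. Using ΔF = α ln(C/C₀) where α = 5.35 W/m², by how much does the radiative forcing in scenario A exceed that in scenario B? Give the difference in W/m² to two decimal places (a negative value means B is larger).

ΔF_A − ΔF_B = -0.06 W/m²

ΔF_A = 5.35 ln(441/263) = 5.35 × 0.51689 = 2.7654 W/m².
ΔF_B = 5.35 ln(446/263) = 5.35 × 0.52816 = 2.8257 W/m².
Difference: 2.7654 − 2.8257 = -0.0603 W/m².
(Equivalently, ΔF_A − ΔF_B = 5.35 ln(441/446) = 5.35 × -0.01127 = -0.0603 W/m².)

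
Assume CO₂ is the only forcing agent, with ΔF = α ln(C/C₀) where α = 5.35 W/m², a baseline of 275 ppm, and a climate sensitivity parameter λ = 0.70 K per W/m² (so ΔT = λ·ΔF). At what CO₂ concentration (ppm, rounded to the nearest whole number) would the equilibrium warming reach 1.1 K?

C ≈ 369 ppm

Required forcing: ΔF = ΔT/λ = 1.1/0.70 = 1.5714 W/m².
Then ln(C/275) = ΔF/5.35 = 1.5714/5.35 = 0.29372.
So C = 275 × e^0.29372 = 275 × 1.34141 = 368.89 ppm.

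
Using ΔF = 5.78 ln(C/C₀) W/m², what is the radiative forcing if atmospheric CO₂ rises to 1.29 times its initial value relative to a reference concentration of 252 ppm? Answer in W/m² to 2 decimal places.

ΔF = 1.47 W/m²

Because the forcing depends only on the ratio C/C₀, the initial concentration does not enter.
ΔF = 5.78 × ln(1.29) = 5.78 × 0.25464 = 1.4718 W/m².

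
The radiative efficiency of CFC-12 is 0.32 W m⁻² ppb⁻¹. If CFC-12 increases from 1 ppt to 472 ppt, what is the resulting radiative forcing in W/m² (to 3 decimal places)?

CFC-12: Δ = 472 − 1 = 471 ppt = 0.471 ppb; ΔF = 0.32 × 0.471 = 0.1507 W/m².

ΔF = 0.151 W/m²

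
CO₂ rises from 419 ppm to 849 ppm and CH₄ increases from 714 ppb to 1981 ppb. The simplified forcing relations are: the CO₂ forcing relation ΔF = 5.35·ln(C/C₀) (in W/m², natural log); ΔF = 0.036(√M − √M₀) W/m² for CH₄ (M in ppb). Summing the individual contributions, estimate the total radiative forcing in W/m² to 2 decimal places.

CO₂: 5.35 × ln(849/419) = 5.35 × ln(2.02625) = 5.35 × 0.70619 = 3.7781 W/m².
CH₄: 0.036 × (√1981 − √714) = 0.036 × (44.5084 − 26.7208) = 0.036 × 17.7876 = 0.6404 W/m².
Total ΔF = 3.7781 + 0.6404 = 4.4185 W/m².

ΔF = 4.42 W/m²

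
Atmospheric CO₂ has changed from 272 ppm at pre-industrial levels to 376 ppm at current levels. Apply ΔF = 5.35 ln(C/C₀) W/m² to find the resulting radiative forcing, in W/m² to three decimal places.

CO₂: 5.35 × ln(376/272) = 5.35 × ln(1.38235) = 5.35 × 0.32378 = 1.7322 W/m².

ΔF = 1.732 W/m²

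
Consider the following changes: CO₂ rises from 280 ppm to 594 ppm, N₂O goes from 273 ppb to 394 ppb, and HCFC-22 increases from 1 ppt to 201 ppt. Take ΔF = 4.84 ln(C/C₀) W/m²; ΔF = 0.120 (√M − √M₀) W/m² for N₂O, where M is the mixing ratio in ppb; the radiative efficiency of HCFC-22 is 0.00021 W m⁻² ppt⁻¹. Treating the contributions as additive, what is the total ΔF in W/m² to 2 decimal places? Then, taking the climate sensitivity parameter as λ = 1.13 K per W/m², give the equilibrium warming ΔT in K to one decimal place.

CO₂: 4.84 × ln(594/280) = 4.84 × ln(2.12143) = 4.84 × 0.75209 = 3.6401 W/m².
N₂O: 0.120 × (√394 − √273) = 0.120 × (19.8494 − 16.5227) = 0.120 × 3.3267 = 0.3992 W/m².
HCFC-22: ΔF = 0.00021 × (201 − 1) = 0.00021 × 200 = 0.0420 W/m².
Total ΔF = 3.6401 + 0.3992 + 0.0420 = 4.0813 W/m².
ΔT = λ ΔF = 1.13 × 4.08 = 4.6104 K.

ΔF = 4.08 W/m²; ΔT = 4.6 K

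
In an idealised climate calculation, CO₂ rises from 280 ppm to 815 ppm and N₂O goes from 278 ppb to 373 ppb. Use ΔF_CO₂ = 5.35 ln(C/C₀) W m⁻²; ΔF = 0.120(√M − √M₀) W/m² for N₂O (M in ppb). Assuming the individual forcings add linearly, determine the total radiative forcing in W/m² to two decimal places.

CO₂: 5.35 × ln(815/280) = 5.35 × ln(2.91071) = 5.35 × 1.06840 = 5.7159 W/m².
N₂O: 0.120 × (√373 − √278) = 0.120 × (19.3132 − 16.6733) = 0.120 × 2.6399 = 0.3168 W/m².
Total ΔF = 5.7159 + 0.3168 = 6.0327 W/m².

ΔF = 6.03 W/m²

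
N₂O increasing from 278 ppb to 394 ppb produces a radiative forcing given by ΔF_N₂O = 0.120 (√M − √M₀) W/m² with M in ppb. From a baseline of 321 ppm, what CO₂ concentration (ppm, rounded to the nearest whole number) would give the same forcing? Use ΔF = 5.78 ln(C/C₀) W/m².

N₂O forcing: 0.120 × (√394 − √278) = 0.120 × (19.8494 − 16.6733) = 0.120 × 3.1761 = 0.38113 W/m².
Set 5.78 ln(C/321) = 0.38113: ln(C/321) = 0.38113/5.78 = 0.06594, so C = 321 × e^0.06594 = 321 × 1.06816 = 342.88 ppm.

C ≈ 343 ppm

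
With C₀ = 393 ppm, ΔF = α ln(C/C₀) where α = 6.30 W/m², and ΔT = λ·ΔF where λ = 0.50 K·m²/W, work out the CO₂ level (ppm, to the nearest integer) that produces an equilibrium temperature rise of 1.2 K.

Required forcing: ΔF = ΔT/λ = 1.2/0.50 = 2.4000 W/m².
Then ln(C/393) = ΔF/6.30 = 2.4000/6.30 = 0.38095.
So C = 393 × e^0.38095 = 393 × 1.46367 = 575.22 ppm.

C ≈ 575 ppm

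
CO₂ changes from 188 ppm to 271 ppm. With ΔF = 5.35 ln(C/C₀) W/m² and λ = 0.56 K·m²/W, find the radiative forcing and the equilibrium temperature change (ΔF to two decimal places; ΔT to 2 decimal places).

CO₂: 5.35 × ln(271/188) = 5.35 × ln(1.44149) = 5.35 × 0.36568 = 1.9564 W/m².
ΔT = λ ΔF = 0.56 × 1.96 = 1.0976 K.

ΔF = 1.96 W/m²; ΔT = 1.10 K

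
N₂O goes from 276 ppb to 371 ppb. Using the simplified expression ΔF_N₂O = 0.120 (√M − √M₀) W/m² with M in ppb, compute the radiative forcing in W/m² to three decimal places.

N₂O: 0.120 × (√371 − √276) = 0.120 × (19.2614 − 16.6132) = 0.120 × 2.6482 = 0.3178 W/m².

ΔF = 0.318 W/m²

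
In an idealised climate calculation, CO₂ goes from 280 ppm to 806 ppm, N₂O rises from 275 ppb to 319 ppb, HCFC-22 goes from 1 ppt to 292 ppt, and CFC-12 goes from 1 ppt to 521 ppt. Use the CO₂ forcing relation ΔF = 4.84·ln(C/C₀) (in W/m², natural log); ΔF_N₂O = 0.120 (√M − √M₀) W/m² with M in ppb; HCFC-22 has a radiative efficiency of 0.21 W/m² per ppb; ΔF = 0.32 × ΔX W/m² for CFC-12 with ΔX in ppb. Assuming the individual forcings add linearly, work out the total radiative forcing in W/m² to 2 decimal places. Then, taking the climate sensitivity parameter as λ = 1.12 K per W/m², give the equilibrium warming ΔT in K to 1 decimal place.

CO₂: 4.84 × ln(806/280) = 4.84 × ln(2.87857) = 4.84 × 1.05729 = 5.1173 W/m².
N₂O: 0.120 × (√319 − √275) = 0.120 × (17.8606 − 16.5831) = 0.120 × 1.2775 = 0.1533 W/m².
HCFC-22: Δ = 292 − 1 = 291 ppt = 0.291 ppb; ΔF = 0.21 × 0.291 = 0.0611 W/m².
CFC-12: Δ = 521 − 1 = 520 ppt = 0.520 ppb; ΔF = 0.32 × 0.520 = 0.1664 W/m².
Total ΔF = 5.1173 + 0.1533 + 0.0611 + 0.1664 = 5.4981 W/m².
ΔT = λ ΔF = 1.12 × 5.50 = 6.1600 K.

ΔF = 5.50 W/m²; ΔT = 6.2 K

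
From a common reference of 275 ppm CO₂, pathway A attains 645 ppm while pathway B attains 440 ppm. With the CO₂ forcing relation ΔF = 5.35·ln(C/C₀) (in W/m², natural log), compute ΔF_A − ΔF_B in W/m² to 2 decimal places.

ΔF_A = 5.35 ln(645/275) = 5.35 × 0.85248 = 4.5608 W/m².
ΔF_B = 5.35 ln(440/275) = 5.35 × 0.47000 = 2.5145 W/m².
Difference: 4.5608 − 2.5145 = 2.0463 W/m².
(Equivalently, ΔF_A − ΔF_B = 5.35 ln(645/440) = 5.35 × 0.38248 = 2.0463 W/m².)

ΔF_A − ΔF_B = 2.05 W/m²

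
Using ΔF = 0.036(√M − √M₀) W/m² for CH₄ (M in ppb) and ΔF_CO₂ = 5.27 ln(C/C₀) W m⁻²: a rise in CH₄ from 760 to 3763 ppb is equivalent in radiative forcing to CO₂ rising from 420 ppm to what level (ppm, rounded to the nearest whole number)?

C ≈ 529 ppm

CH₄ forcing: 0.036 × (√3763 − √760) = 0.036 × (61.3433 − 27.5681) = 0.036 × 33.7752 = 1.21591 W/m².
Set 5.27 ln(C/420) = 1.21591: ln(C/420) = 1.21591/5.27 = 0.23072, so C = 420 × e^0.23072 = 420 × 1.25951 = 528.99 ppm.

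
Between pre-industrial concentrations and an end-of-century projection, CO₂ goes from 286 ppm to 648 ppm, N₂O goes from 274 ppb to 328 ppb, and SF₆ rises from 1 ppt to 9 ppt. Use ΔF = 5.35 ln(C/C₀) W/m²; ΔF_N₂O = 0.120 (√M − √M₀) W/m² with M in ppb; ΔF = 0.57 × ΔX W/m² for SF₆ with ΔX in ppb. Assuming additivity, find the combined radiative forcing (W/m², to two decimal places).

ΔF = 4.57 W/m²

CO₂: 5.35 × ln(648/286) = 5.35 × ln(2.26573) = 5.35 × 0.81790 = 4.3758 W/m².
N₂O: 0.120 × (√328 − √274) = 0.120 × (18.1108 − 16.5529) = 0.120 × 1.5579 = 0.1869 W/m².
SF₆: Δ = 9 − 1 = 8 ppt = 0.008 ppb; ΔF = 0.57 × 0.008 = 0.0046 W/m².
Total ΔF = 4.3758 + 0.1869 + 0.0046 = 4.5673 W/m².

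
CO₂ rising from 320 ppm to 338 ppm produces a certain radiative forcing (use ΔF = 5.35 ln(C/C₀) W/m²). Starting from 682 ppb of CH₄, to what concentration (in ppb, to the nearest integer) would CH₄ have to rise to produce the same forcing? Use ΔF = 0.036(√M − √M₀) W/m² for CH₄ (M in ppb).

M ≈ 1173 ppb

CO₂ forcing: 5.35 × ln(338/320) = 5.35 × 0.054725 = 0.29278 W/m².
Set 0.036(√M − √682) = 0.29278: √M = 0.29278/0.036 + √682 = 8.1328 + 26.1151 = 34.2479.
M = (34.2479)² = 1172.92 ppb.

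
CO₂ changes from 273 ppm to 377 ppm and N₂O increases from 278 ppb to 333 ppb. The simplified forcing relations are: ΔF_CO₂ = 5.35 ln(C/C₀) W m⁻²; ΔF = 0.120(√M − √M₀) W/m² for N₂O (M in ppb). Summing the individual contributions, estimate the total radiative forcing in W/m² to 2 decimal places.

CO₂: 5.35 × ln(377/273) = 5.35 × ln(1.38095) = 5.35 × 0.32277 = 1.7268 W/m².
N₂O: 0.120 × (√333 − √278) = 0.120 × (18.2483 − 16.6733) = 0.120 × 1.5750 = 0.1890 W/m².
Total ΔF = 1.7268 + 0.1890 = 1.9158 W/m².

ΔF = 1.92 W/m²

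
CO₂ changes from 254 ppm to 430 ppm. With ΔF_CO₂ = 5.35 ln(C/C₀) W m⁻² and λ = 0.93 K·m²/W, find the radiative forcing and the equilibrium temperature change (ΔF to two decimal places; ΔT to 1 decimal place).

ΔF = 2.82 W/m²; ΔT = 2.6 K

CO₂: 5.35 × ln(430/254) = 5.35 × ln(1.69291) = 5.35 × 0.52645 = 2.8165 W/m².
ΔT = λ ΔF = 0.93 × 2.82 = 2.6226 K.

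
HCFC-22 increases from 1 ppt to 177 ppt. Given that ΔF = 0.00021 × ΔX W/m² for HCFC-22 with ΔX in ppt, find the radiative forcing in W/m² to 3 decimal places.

ΔF = 0.037 W/m²

HCFC-22: ΔF = 0.00021 × (177 − 1) = 0.00021 × 176 = 0.0370 W/m².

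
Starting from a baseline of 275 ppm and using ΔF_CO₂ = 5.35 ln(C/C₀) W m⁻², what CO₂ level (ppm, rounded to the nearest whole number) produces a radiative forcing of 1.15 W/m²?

C ≈ 341 ppm

Set 5.35 ln(C/275) = 1.15, so ln(C/275) = 1.15/5.35 = 0.21495.
Then C/275 = e^0.21495 = 1.23980, giving C = 275 × 1.23980 = 340.95 ppm.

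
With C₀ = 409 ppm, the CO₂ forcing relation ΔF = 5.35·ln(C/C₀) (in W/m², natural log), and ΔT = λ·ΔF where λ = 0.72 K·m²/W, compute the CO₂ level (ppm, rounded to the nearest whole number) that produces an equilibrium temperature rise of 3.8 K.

C ≈ 1097 ppm

Required forcing: ΔF = ΔT/λ = 3.8/0.72 = 5.2778 W/m².
Then ln(C/409) = ΔF/5.35 = 5.2778/5.35 = 0.98650.
So C = 409 × e^0.98650 = 409 × 2.68183 = 1096.87 ppm.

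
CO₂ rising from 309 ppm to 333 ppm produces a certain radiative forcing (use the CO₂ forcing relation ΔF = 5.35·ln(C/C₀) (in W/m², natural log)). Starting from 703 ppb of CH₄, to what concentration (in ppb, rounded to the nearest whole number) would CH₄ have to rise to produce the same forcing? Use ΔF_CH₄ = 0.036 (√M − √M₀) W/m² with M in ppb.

CO₂ forcing: 5.35 × ln(333/309) = 5.35 × 0.074801 = 0.40019 W/m².
Set 0.036(√M − √703) = 0.40019: √M = 0.40019/0.036 + √703 = 11.1164 + 26.5141 = 37.6305.
M = (37.6305)² = 1416.05 ppb.

M ≈ 1416 ppb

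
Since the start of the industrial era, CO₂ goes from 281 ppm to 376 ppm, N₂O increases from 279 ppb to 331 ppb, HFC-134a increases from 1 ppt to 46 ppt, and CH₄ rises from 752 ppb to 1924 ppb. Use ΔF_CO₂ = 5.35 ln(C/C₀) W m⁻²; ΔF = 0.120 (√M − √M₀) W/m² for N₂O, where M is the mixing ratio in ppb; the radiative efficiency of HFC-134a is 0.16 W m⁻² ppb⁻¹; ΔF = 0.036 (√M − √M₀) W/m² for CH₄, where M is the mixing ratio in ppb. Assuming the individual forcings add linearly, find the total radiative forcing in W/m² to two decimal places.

CO₂: 5.35 × ln(376/281) = 5.35 × ln(1.33808) = 5.35 × 0.29124 = 1.5581 W/m².
N₂O: 0.120 × (√331 − √279) = 0.120 × (18.1934 − 16.7033) = 0.120 × 1.4901 = 0.1788 W/m².
HFC-134a: Δ = 46 − 1 = 45 ppt = 0.045 ppb; ΔF = 0.16 × 0.045 = 0.0072 W/m².
CH₄: 0.036 × (√1924 − √752) = 0.036 × (43.8634 − 27.4226) = 0.036 × 16.4408 = 0.5919 W/m².
Total ΔF = 1.5581 + 0.1788 + 0.0072 + 0.5919 = 2.3360 W/m².

ΔF = 2.34 W/m²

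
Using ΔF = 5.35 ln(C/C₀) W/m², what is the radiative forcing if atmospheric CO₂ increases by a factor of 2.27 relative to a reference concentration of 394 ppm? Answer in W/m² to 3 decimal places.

Because the forcing depends only on the ratio C/C₀, the initial concentration does not enter.
ΔF = 5.35 × ln(2.27) = 5.35 × 0.81978 = 4.3858 W/m².

ΔF = 4.386 W/m²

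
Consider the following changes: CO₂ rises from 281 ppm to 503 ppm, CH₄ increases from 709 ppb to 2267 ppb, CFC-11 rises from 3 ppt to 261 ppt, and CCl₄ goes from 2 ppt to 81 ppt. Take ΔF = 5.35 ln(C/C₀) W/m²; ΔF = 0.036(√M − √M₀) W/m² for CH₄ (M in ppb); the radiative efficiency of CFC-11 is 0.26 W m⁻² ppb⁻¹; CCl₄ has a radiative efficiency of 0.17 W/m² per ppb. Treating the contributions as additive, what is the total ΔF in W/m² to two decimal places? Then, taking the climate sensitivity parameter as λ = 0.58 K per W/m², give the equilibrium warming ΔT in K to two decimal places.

CO₂: 5.35 × ln(503/281) = 5.35 × ln(1.79004) = 5.35 × 0.58224 = 3.1150 W/m².
CH₄: 0.036 × (√2267 − √709) = 0.036 × (47.6130 − 26.6271) = 0.036 × 20.9859 = 0.7555 W/m².
CFC-11: Δ = 261 − 3 = 258 ppt = 0.258 ppb; ΔF = 0.26 × 0.258 = 0.0671 W/m².
CCl₄: Δ = 81 − 2 = 79 ppt = 0.079 ppb; ΔF = 0.17 × 0.079 = 0.0134 W/m².
Total ΔF = 3.1150 + 0.7555 + 0.0671 + 0.0134 = 3.9510 W/m².
ΔT = λ ΔF = 0.58 × 3.95 = 2.2910 K.

ΔF = 3.95 W/m²; ΔT = 2.29 K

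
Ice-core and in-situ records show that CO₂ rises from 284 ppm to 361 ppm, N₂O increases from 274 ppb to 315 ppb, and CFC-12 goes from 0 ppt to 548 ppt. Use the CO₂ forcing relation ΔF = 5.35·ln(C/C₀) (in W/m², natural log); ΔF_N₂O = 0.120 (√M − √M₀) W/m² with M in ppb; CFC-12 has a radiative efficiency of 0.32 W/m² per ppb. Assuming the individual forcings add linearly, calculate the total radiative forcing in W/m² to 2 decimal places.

ΔF = 1.60 W/m²

CO₂: 5.35 × ln(361/284) = 5.35 × ln(1.27113) = 5.35 × 0.23991 = 1.2835 W/m².
N₂O: 0.120 × (√315 − √274) = 0.120 × (17.7482 − 16.5529) = 0.120 × 1.1953 = 0.1434 W/m².
CFC-12: Δ = 548 − 0 = 548 ppt = 0.548 ppb; ΔF = 0.32 × 0.548 = 0.1754 W/m².
Total ΔF = 1.2835 + 0.1434 + 0.1754 = 1.6023 W/m².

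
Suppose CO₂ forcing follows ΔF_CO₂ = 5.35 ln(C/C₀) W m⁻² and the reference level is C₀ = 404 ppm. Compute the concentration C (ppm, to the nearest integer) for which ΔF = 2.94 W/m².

C ≈ 700 ppm

Set 5.35 ln(C/404) = 2.94, so ln(C/404) = 2.94/5.35 = 0.54953.
Then C/404 = e^0.54953 = 1.73244, giving C = 404 × 1.73244 = 699.91 ppm.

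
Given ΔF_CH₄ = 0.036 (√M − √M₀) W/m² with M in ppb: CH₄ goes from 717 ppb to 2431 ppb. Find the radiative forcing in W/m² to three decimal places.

ΔF = 0.811 W/m²

CH₄: 0.036 × (√2431 − √717) = 0.036 × (49.3052 − 26.7769) = 0.036 × 22.5283 = 0.8110 W/m².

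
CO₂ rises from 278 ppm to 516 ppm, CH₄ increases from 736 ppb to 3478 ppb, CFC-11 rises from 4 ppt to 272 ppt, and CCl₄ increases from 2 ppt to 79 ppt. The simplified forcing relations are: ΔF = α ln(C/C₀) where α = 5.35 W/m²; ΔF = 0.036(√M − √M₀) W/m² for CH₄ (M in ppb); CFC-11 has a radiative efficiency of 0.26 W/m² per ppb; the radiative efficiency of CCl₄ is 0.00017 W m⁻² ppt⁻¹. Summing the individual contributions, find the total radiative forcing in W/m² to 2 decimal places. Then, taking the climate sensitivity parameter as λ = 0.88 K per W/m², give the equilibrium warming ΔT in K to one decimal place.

ΔF = 4.54 W/m²; ΔT = 4.0 K

CO₂: 5.35 × ln(516/278) = 5.35 × ln(1.85612) = 5.35 × 0.61849 = 3.3089 W/m².
CH₄: 0.036 × (√3478 − √736) = 0.036 × (58.9746 − 27.1293) = 0.036 × 31.8453 = 1.1464 W/m².
CFC-11: Δ = 272 − 4 = 268 ppt = 0.268 ppb; ΔF = 0.26 × 0.268 = 0.0697 W/m².
CCl₄: ΔF = 0.00017 × (79 − 2) = 0.00017 × 77 = 0.0131 W/m².
Total ΔF = 3.3089 + 1.1464 + 0.0697 + 0.0131 = 4.5381 W/m².
ΔT = λ ΔF = 0.88 × 4.54 = 3.9952 K.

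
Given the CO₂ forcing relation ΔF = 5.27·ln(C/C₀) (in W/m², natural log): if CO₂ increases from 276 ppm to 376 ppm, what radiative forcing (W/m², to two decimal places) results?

ΔF = 1.63 W/m²

CO₂: 5.27 × ln(376/276) = 5.27 × ln(1.36232) = 5.27 × 0.30919 = 1.6294 W/m².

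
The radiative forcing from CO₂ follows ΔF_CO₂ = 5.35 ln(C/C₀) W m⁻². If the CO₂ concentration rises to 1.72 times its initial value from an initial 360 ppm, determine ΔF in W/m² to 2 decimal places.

ΔF = 2.90 W/m²

ΔF = 5.35 × ln(1.72) = 5.35 × 0.54232 = 2.9014 W/m².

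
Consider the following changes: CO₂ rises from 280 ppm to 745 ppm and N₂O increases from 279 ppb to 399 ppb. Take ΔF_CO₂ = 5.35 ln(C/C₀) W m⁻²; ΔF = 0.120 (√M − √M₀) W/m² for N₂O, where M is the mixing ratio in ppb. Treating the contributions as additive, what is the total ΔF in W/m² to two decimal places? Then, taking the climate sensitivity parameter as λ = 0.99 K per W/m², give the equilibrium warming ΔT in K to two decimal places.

ΔF = 5.63 W/m²; ΔT = 5.57 K

CO₂: 5.35 × ln(745/280) = 5.35 × ln(2.66071) = 5.35 × 0.97859 = 5.2355 W/m².
N₂O: 0.120 × (√399 − √279) = 0.120 × (19.9750 − 16.7033) = 0.120 × 3.2717 = 0.3926 W/m².
Total ΔF = 5.2355 + 0.3926 = 5.6281 W/m².
ΔT = λ ΔF = 0.99 × 5.63 = 5.5737 K.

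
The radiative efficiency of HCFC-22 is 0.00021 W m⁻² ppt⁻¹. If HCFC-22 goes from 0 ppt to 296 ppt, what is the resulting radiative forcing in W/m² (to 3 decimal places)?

HCFC-22: ΔF = 0.00021 × (296 − 0) = 0.00021 × 296 = 0.0622 W/m².

ΔF = 0.062 W/m²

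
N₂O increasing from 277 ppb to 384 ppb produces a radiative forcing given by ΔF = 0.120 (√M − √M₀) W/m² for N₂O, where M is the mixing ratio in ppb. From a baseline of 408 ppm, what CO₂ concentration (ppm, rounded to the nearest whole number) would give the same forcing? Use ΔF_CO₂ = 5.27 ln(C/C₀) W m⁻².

C ≈ 436 ppm

N₂O forcing: 0.120 × (√384 − √277) = 0.120 × (19.5959 − 16.6433) = 0.120 × 2.9526 = 0.35431 W/m².
Set 5.27 ln(C/408) = 0.35431: ln(C/408) = 0.35431/5.27 = 0.06723, so C = 408 × e^0.06723 = 408 × 1.06954 = 436.37 ppm.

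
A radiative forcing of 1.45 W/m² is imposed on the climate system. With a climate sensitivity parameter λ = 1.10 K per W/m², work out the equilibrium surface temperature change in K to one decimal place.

ΔT = λ ΔF = 1.10 × 1.45 = 1.5950 K.

ΔT = 1.6 K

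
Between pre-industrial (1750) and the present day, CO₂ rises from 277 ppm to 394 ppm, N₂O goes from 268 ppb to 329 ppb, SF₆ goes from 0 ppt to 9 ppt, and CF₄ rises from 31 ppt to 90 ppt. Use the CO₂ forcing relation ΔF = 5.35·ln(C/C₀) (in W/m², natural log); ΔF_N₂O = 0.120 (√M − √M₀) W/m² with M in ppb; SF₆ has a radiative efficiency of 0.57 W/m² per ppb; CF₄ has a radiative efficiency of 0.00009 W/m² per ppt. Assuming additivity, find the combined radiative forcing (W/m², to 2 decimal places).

ΔF = 2.11 W/m²

CO₂: 5.35 × ln(394/277) = 5.35 × ln(1.42238) = 5.35 × 0.35233 = 1.8850 W/m².
N₂O: 0.120 × (√329 − √268) = 0.120 × (18.1384 − 16.3707) = 0.120 × 1.7677 = 0.2121 W/m².
SF₆: Δ = 9 − 0 = 9 ppt = 0.009 ppb; ΔF = 0.57 × 0.009 = 0.0051 W/m².
CF₄: ΔF = 0.00009 × (90 − 31) = 0.00009 × 59 = 0.0053 W/m².
Total ΔF = 1.8850 + 0.2121 + 0.0051 + 0.0053 = 2.1075 W/m².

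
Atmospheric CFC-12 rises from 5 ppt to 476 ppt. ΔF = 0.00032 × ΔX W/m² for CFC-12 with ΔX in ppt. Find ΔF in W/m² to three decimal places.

ΔF = 0.151 W/m²

CFC-12: ΔF = 0.00032 × (476 − 5) = 0.00032 × 471 = 0.1507 W/m².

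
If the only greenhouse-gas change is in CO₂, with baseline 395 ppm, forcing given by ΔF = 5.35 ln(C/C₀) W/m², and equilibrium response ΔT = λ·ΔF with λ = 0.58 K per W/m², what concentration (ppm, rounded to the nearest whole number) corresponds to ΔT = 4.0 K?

Required forcing: ΔF = ΔT/λ = 4.0/0.58 = 6.8966 W/m².
Then ln(C/395) = ΔF/5.35 = 6.8966/5.35 = 1.28908.
So C = 395 × e^1.28908 = 395 × 3.62945 = 1433.63 ppm.

C ≈ 1434 ppm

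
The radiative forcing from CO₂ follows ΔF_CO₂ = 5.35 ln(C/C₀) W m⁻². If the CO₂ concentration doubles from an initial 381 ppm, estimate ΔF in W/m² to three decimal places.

ΔF = 3.708 W/m²

Because the forcing depends only on the ratio C/C₀, the initial concentration does not enter.
ΔF = 5.35 × ln(2) = 5.35 × 0.69315 = 3.7084 W/m².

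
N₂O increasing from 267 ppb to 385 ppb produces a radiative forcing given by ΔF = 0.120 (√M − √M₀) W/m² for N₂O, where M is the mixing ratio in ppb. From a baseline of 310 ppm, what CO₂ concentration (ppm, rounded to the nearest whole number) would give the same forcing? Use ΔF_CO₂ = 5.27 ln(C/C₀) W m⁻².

C ≈ 334 ppm

N₂O forcing: 0.120 × (√385 − √267) = 0.120 × (19.6214 − 16.3401) = 0.120 × 3.2813 = 0.39376 W/m².
Set 5.27 ln(C/310) = 0.39376: ln(C/310) = 0.39376/5.27 = 0.07472, so C = 310 × e^0.07472 = 310 × 1.07758 = 334.05 ppm.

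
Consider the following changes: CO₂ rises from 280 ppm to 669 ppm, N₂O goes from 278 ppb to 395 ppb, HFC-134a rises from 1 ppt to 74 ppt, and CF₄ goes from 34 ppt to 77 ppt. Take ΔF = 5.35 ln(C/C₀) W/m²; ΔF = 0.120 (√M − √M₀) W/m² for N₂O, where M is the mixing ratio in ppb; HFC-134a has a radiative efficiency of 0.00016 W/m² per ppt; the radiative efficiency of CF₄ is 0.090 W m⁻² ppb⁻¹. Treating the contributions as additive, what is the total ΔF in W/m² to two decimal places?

ΔF = 5.06 W/m²

CO₂: 5.35 × ln(669/280) = 5.35 × ln(2.38929) = 5.35 × 0.87100 = 4.6599 W/m².
N₂O: 0.120 × (√395 − √278) = 0.120 × (19.8746 − 16.6733) = 0.120 × 3.2013 = 0.3842 W/m².
HFC-134a: ΔF = 0.00016 × (74 − 1) = 0.00016 × 73 = 0.0117 W/m².
CF₄: Δ = 77 − 34 = 43 ppt = 0.043 ppb; ΔF = 0.090 × 0.043 = 0.0039 W/m².
Total ΔF = 4.6599 + 0.3842 + 0.0117 + 0.0039 = 5.0597 W/m².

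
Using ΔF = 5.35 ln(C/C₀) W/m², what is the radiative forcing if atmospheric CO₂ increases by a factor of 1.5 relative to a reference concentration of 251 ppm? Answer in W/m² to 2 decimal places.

ΔF = 2.17 W/m²

Because the forcing depends only on the ratio C/C₀, the initial concentration does not enter.
ΔF = 5.35 × ln(1.5) = 5.35 × 0.40547 = 2.1693 W/m².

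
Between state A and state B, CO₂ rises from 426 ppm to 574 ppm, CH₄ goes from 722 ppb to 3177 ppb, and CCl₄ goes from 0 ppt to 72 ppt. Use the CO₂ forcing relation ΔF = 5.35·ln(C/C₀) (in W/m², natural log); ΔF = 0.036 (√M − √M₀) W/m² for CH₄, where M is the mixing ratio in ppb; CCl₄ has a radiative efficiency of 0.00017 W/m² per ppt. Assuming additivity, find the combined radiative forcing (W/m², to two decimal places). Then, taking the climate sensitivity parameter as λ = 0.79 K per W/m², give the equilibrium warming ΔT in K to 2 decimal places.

ΔF = 2.67 W/m²; ΔT = 2.11 K

CO₂: 5.35 × ln(574/426) = 5.35 × ln(1.34742) = 5.35 × 0.29819 = 1.5953 W/m².
CH₄: 0.036 × (√3177 − √722) = 0.036 × (56.3649 − 26.8701) = 0.036 × 29.4948 = 1.0618 W/m².
CCl₄: ΔF = 0.00017 × (72 − 0) = 0.00017 × 72 = 0.0122 W/m².
Total ΔF = 1.5953 + 1.0618 + 0.0122 = 2.6693 W/m².
ΔT = λ ΔF = 0.79 × 2.67 = 2.1093 K.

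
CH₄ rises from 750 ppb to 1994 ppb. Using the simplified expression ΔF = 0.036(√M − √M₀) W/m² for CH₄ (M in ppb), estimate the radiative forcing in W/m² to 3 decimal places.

CH₄: 0.036 × (√1994 − √750) = 0.036 × (44.6542 − 27.3861) = 0.036 × 17.2681 = 0.6217 W/m².

ΔF = 0.622 W/m²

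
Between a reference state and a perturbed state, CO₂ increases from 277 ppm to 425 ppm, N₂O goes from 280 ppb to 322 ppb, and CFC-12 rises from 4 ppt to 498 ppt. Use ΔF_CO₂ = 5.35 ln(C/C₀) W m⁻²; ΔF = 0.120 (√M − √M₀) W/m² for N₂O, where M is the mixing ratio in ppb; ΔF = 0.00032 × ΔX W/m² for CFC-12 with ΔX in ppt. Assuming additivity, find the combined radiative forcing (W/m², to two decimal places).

CO₂: 5.35 × ln(425/277) = 5.35 × ln(1.53430) = 5.35 × 0.42807 = 2.2902 W/m².
N₂O: 0.120 × (√322 − √280) = 0.120 × (17.9444 − 16.7332) = 0.120 × 1.2112 = 0.1453 W/m².
CFC-12: ΔF = 0.00032 × (498 − 4) = 0.00032 × 494 = 0.1581 W/m².
Total ΔF = 2.2902 + 0.1453 + 0.1581 = 2.5936 W/m².

ΔF = 2.59 W/m²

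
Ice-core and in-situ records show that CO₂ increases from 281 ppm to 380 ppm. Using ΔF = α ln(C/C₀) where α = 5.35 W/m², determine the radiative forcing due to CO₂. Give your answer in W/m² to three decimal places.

ΔF = 1.615 W/m²

CO₂: 5.35 × ln(380/281) = 5.35 × ln(1.35231) = 5.35 × 0.30181 = 1.6147 W/m².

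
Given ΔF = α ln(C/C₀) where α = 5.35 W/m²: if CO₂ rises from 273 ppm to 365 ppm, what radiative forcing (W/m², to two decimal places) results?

CO₂ absorption bands are partially saturated, so forcing scales with the logarithm of the concentration ratio.
CO₂: 5.35 × ln(365/273) = 5.35 × ln(1.33700) = 5.35 × 0.29043 = 1.5538 W/m².

ΔF = 1.55 W/m²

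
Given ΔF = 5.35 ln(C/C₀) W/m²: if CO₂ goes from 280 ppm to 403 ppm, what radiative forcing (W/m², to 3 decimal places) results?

CO₂: 5.35 × ln(403/280) = 5.35 × ln(1.43929) = 5.35 × 0.36415 = 1.9482 W/m².

ΔF = 1.948 W/m²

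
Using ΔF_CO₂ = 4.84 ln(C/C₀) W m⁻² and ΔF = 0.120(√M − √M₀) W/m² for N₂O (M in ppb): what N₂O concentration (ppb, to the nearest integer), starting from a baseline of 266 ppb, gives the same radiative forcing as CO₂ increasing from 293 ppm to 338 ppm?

M ≈ 487 ppb

CO₂ forcing: 4.84 × ln(338/293) = 4.84 × 0.142873 = 0.69151 W/m².
Set 0.120(√M − √266) = 0.69151: √M = 0.69151/0.120 + √266 = 5.7626 + 16.3095 = 22.0721.
M = (22.0721)² = 487.18 ppb.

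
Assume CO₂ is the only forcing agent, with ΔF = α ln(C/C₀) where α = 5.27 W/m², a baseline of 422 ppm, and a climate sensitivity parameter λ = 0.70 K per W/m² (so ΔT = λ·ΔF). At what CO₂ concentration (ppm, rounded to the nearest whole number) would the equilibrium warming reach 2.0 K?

C ≈ 726 ppm

Required forcing: ΔF = ΔT/λ = 2.0/0.70 = 2.8571 W/m².
Then ln(C/422) = ΔF/5.27 = 2.8571/5.27 = 0.54214.
So C = 422 × e^0.54214 = 422 × 1.71968 = 725.70 ppm.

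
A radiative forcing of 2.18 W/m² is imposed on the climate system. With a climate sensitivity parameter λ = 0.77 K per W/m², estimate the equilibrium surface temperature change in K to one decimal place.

ΔT = 1.7 K

ΔT = λ ΔF = 0.77 × 2.18 = 1.6786 K.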